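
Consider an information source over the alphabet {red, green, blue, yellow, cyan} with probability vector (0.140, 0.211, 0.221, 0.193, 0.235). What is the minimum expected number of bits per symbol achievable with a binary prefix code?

2.333 bits/symbol

Repeatedly combine the two least-probable nodes; the expected code length is the sum of the merged weights.
merge 7/50 + 193/1000 → 333/1000
merge 211/1000 + 221/1000 → 54/125
merge 47/200 + 333/1000 → 71/125
merge 54/125 + 71/125 → 1
L = 333/1000 + 54/125 + 71/125 + 1 = 2333/1000 = 2.333 bits/symbol.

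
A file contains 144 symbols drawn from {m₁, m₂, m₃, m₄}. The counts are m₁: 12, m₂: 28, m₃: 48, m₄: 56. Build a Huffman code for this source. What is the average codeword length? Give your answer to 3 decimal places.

1.889 bits/symbol

Probabilities are the counts divided by 144.
Repeatedly combine the two least-probable nodes; the expected code length is the sum of the merged weights.
merge 1/12 + 7/36 → 5/18
merge 5/18 + 1/3 → 11/18
merge 7/18 + 11/18 → 1
L = 5/18 + 11/18 + 1 = 17/9 ≈ 1.889 bits/symbol.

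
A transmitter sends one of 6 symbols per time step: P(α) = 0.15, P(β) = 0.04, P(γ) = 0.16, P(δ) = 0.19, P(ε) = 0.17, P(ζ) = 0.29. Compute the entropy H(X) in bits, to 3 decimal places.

2.427 bits

H = −Σ pᵢ log₂ pᵢ.
−0.15·log₂(0.15) = 0.4105
−0.04·log₂(0.04) = 0.1858
−0.16·log₂(0.16) = 0.4230
−0.19·log₂(0.19) = 0.4552
−0.17·log₂(0.17) = 0.4346
−0.29·log₂(0.29) = 0.5179
Sum ≈ 2.4270 → 2.427 bits.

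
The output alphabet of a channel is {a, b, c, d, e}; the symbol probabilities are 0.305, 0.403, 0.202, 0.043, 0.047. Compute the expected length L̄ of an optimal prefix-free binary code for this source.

1.979 bits/symbol

Repeatedly combine the two least-probable nodes; the expected code length is the sum of the merged weights.
merge 43/1000 + 47/1000 → 9/100
merge 9/100 + 101/500 → 73/250
merge 73/250 + 61/200 → 597/1000
merge 403/1000 + 597/1000 → 1
L = 9/100 + 73/250 + 597/1000 + 1 = 1979/1000 = 1.979 bits/symbol.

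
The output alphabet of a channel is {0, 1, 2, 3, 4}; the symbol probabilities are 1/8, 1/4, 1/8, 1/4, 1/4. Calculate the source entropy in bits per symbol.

Each probability is a power of 1/2, so log₂(1/p) is an integer.
H = Σ p·log₂(1/p) = 1/8·3 + 1/4·2 + 1/8·3 + 1/4·2 + 1/4·2 = 2.25 bits.

2.25 bits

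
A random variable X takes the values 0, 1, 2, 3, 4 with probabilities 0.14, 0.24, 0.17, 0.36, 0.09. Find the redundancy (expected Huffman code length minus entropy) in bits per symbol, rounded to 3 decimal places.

0.061 bits

Entropy H = −Σ p log₂ p ≈ 2.1691 bits.
Huffman merges: 9/100+7/50→23/100; 17/100+23/100→2/5; 6/25+9/25→3/5; 2/5+3/5→1. L = 223/100 ≈ 2.2300.
L − H = 2.2300 − 2.1691 = 0.061 bits.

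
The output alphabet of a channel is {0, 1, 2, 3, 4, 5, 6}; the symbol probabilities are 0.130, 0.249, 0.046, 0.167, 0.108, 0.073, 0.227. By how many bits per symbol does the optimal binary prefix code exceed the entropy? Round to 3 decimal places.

0.017 bits

Entropy H = −Σ p log₂ p ≈ 2.6257 bits.
Huffman merges: 23/500+73/1000→119/1000; 27/250+119/1000→227/1000; 13/100+167/1000→297/1000; 227/1000+227/1000→227/500; 249/1000+297/1000→273/500; 227/500+273/500→1. L = 2643/1000 ≈ 2.6430.
L − H = 2.6430 − 2.6257 = 0.017 bits.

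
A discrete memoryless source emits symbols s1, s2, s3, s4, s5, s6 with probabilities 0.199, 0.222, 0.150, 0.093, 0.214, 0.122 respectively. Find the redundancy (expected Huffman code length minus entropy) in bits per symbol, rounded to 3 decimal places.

Entropy H = −Σ p log₂ p ≈ 2.5210 bits.
Huffman merges: 93/1000+61/500→43/200; 3/20+199/1000→349/1000; 107/500+43/200→429/1000; 111/500+349/1000→571/1000; 429/1000+571/1000→1. L = 641/250 ≈ 2.5640.
L − H = 2.5640 − 2.5210 = 0.043 bits.

0.043 bits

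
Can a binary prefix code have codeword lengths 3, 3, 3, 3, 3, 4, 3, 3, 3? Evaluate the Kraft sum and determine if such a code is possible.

1.0625; no

With common denominator 2^4 = 16: Σ 2^(−ℓᵢ) = 2/16 + 2/16 + 2/16 + 2/16 + 2/16 + 1/16 + 2/16 + 2/16 + 2/16 = 17/16 = 1.0625.
Kraft's inequality requires Σ ≤ 1; here Σ = 1.0625 > 1, so no such prefix code exists.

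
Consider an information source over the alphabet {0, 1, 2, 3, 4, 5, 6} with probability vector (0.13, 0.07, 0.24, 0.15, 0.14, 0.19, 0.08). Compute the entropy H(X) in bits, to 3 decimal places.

2.700 bits

H = −Σ pᵢ log₂ pᵢ.
−0.13·log₂(0.13) = 0.3826
−0.07·log₂(0.07) = 0.2686
−0.24·log₂(0.24) = 0.4941
−0.15·log₂(0.15) = 0.4105
−0.14·log₂(0.14) = 0.3971
−0.19·log₂(0.19) = 0.4552
−0.08·log₂(0.08) = 0.2915
Sum ≈ 2.6997 → 2.700 bits.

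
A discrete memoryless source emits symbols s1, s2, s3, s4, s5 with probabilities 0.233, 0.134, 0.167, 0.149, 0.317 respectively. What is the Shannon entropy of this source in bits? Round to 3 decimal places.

2.244 bits

H = −Σ pᵢ log₂ pᵢ.
−0.233·log₂(0.233) = 0.4897
−0.134·log₂(0.134) = 0.3886
−0.167·log₂(0.167) = 0.4312
−0.149·log₂(0.149) = 0.4092
−0.317·log₂(0.317) = 0.5254
Sum ≈ 2.2441 → 2.244 bits.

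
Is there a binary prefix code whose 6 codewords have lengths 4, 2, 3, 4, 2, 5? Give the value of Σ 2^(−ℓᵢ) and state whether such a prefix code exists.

0.78125; yes

With common denominator 2^5 = 32: Σ 2^(−ℓᵢ) = 2/32 + 8/32 + 4/32 + 2/32 + 8/32 + 1/32 = 25/32 = 0.78125.
Kraft's inequality requires Σ ≤ 1; here Σ = 0.78125 ≤ 1, so such a prefix code exists.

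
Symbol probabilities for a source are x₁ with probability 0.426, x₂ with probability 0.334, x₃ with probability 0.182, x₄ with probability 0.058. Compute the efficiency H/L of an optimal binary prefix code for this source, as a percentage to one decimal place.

Entropy H = −Σ p log₂ p ≈ 1.7385 bits.
Huffman merges: 29/500+91/500→6/25; 6/25+167/500→287/500; 213/500+287/500→1. L = 907/500 ≈ 1.8140.
Efficiency = H/L = 1.7385/1.8140 = 95.8%.

95.8%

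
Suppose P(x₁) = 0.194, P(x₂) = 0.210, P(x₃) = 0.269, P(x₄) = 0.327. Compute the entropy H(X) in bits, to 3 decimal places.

H = −Σ pᵢ log₂ pᵢ.
−0.194·log₂(0.194) = 0.4590
−0.210·log₂(0.210) = 0.4728
−0.269·log₂(0.269) = 0.5096
−0.327·log₂(0.327) = 0.5273
Sum ≈ 1.9687 → 1.969 bits.

1.969 bits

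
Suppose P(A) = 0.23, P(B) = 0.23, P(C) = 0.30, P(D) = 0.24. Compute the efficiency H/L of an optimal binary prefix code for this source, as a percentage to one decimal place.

99.5%

Entropy H = −Σ p log₂ p ≈ 1.9906 bits.
Huffman merges: 23/100+23/100→23/50; 6/25+3/10→27/50; 23/50+27/50→1. L = 2 ≈ 2.0000.
Efficiency = H/L = 1.9906/2.0000 = 99.5%.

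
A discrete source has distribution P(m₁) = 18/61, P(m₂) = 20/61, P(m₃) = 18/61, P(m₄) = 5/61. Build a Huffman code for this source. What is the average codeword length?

Repeatedly combine the two least-probable nodes; the expected code length is the sum of the merged weights.
merge 5/61 + 18/61 → 23/61
merge 18/61 + 20/61 → 38/61
merge 23/61 + 38/61 → 1
L = 23/61 + 38/61 + 1 = 2 bits/symbol.

2 bits/symbol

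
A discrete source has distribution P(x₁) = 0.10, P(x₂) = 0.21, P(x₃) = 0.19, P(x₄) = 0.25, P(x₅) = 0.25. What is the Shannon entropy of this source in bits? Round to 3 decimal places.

H = −Σ pᵢ log₂ pᵢ.
−0.10·log₂(0.10) = 0.3322
−0.21·log₂(0.21) = 0.4728
−0.19·log₂(0.19) = 0.4552
−0.25·log₂(0.25) = 0.5000
−0.25·log₂(0.25) = 0.5000
Sum ≈ 2.2602 → 2.260 bits.

2.260 bits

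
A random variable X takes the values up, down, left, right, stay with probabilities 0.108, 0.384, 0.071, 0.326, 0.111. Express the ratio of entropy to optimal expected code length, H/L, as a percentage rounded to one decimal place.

97.2%

Entropy H = −Σ p log₂ p ≈ 2.0271 bits.
Huffman merges: 71/1000+27/250→179/1000; 111/1000+179/1000→29/100; 29/100+163/500→77/125; 48/125+77/125→1. L = 417/200 ≈ 2.0850.
Efficiency = H/L = 2.0271/2.0850 = 97.2%.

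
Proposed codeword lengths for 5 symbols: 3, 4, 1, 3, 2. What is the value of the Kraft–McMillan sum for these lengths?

With common denominator 2^4 = 16: Σ 2^(−ℓᵢ) = 2/16 + 1/16 + 8/16 + 2/16 + 4/16 = 17/16 = 1.0625.

1.0625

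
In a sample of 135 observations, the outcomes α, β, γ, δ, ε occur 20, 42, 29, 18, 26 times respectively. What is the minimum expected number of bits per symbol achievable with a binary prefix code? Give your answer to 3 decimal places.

Probabilities are the counts divided by 135.
Repeatedly combine the two least-probable nodes; the expected code length is the sum of the merged weights.
merge 2/15 + 4/27 → 38/135
merge 26/135 + 29/135 → 11/27
merge 38/135 + 14/45 → 16/27
merge 11/27 + 16/27 → 1
L = 38/135 + 11/27 + 16/27 + 1 = 308/135 ≈ 2.281 bits/symbol.

2.281 bits/symbol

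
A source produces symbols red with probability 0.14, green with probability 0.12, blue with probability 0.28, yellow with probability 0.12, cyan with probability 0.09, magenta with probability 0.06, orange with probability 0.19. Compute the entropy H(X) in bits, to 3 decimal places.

H = −Σ pᵢ log₂ pᵢ.
−0.14·log₂(0.14) = 0.3971
−0.12·log₂(0.12) = 0.3671
−0.28·log₂(0.28) = 0.5142
−0.12·log₂(0.12) = 0.3671
−0.09·log₂(0.09) = 0.3127
−0.06·log₂(0.06) = 0.2435
−0.19·log₂(0.19) = 0.4552
Sum ≈ 2.6569 → 2.657 bits.

2.657 bits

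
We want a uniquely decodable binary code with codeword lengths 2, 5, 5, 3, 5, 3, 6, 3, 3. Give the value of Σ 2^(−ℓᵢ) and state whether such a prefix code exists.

With common denominator 2^6 = 64: Σ 2^(−ℓᵢ) = 16/64 + 2/64 + 2/64 + 8/64 + 2/64 + 8/64 + 1/64 + 8/64 + 8/64 = 55/64 = 0.859375.
Kraft's inequality requires Σ ≤ 1; here Σ = 0.859375 ≤ 1, so such a prefix code exists.

0.859375; yes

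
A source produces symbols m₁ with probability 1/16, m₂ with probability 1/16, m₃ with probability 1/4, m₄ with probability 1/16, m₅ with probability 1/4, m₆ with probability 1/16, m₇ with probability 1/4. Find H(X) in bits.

Each probability is a power of 1/2, so log₂(1/p) is an integer.
H = Σ p·log₂(1/p) = 1/16·4 + 1/16·4 + 1/4·2 + 1/16·4 + 1/4·2 + 1/16·4 + 1/4·2 = 2.5 bits.

2.5 bits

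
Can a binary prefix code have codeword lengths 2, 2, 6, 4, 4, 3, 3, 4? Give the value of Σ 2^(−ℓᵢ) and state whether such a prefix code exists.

0.953125; yes

With common denominator 2^6 = 64: Σ 2^(−ℓᵢ) = 16/64 + 16/64 + 1/64 + 4/64 + 4/64 + 8/64 + 8/64 + 4/64 = 61/64 = 0.953125.
Kraft's inequality requires Σ ≤ 1; here Σ = 0.953125 ≤ 1, so such a prefix code exists.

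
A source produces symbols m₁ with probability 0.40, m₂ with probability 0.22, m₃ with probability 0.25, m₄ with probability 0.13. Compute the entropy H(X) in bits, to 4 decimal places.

1.8920 bits

H = −Σ pᵢ log₂ pᵢ.
−0.40·log₂(0.40) = 0.5288
−0.22·log₂(0.22) = 0.4806
−0.25·log₂(0.25) = 0.5000
−0.13·log₂(0.13) = 0.3826
Sum ≈ 1.8920 → 1.8920 bits.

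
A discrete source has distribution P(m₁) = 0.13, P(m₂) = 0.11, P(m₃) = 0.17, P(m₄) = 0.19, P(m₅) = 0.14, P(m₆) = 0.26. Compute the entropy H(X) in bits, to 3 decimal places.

H = −Σ pᵢ log₂ pᵢ.
−0.13·log₂(0.13) = 0.3826
−0.11·log₂(0.11) = 0.3503
−0.17·log₂(0.17) = 0.4346
−0.19·log₂(0.19) = 0.4552
−0.14·log₂(0.14) = 0.3971
−0.26·log₂(0.26) = 0.5053
Sum ≈ 2.5251 → 2.525 bits.

2.525 bits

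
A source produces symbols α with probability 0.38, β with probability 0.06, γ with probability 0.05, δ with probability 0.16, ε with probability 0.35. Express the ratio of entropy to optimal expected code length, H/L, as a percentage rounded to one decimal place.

97.2%

Entropy H = −Σ p log₂ p ≈ 1.9432 bits.
Huffman merges: 1/20+3/50→11/100; 11/100+4/25→27/100; 27/100+7/20→31/50; 19/50+31/50→1. L = 2 ≈ 2.0000.
Efficiency = H/L = 1.9432/2.0000 = 97.2%.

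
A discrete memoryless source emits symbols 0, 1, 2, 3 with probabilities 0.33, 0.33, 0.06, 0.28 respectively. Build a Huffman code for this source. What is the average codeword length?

2 bits/symbol

Repeatedly combine the two least-probable nodes; the expected code length is the sum of the merged weights.
merge 3/50 + 7/25 → 17/50
merge 33/100 + 33/100 → 33/50
merge 17/50 + 33/50 → 1
L = 17/50 + 33/50 + 1 = 2 bits/symbol.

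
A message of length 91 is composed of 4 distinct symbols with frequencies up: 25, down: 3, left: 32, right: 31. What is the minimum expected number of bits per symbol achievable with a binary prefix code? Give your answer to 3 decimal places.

Probabilities are the counts divided by 91.
Repeatedly combine the two least-probable nodes; the expected code length is the sum of the merged weights.
merge 3/91 + 25/91 → 4/13
merge 4/13 + 31/91 → 59/91
merge 32/91 + 59/91 → 1
L = 4/13 + 59/91 + 1 = 178/91 ≈ 1.956 bits/symbol.

1.956 bits/symbol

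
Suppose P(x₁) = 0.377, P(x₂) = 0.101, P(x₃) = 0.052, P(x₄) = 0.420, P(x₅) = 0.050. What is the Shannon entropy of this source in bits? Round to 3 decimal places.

H = −Σ pᵢ log₂ pᵢ.
−0.377·log₂(0.377) = 0.5306
−0.101·log₂(0.101) = 0.3341
−0.052·log₂(0.052) = 0.2218
−0.420·log₂(0.420) = 0.5256
−0.050·log₂(0.050) = 0.2161
Sum ≈ 1.8282 → 1.828 bits.

1.828 bits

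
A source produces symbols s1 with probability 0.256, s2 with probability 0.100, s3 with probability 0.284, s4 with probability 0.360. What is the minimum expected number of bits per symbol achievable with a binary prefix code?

1.996 bits/symbol

Repeatedly combine the two least-probable nodes; the expected code length is the sum of the merged weights.
merge 1/10 + 32/125 → 89/250
merge 71/250 + 89/250 → 16/25
merge 9/25 + 16/25 → 1
L = 89/250 + 16/25 + 1 = 499/250 = 1.996 bits/symbol.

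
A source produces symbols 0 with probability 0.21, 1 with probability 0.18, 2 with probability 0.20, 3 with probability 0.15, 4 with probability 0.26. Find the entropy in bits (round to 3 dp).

H = −Σ pᵢ log₂ pᵢ.
−0.21·log₂(0.21) = 0.4728
−0.18·log₂(0.18) = 0.4453
−0.20·log₂(0.20) = 0.4644
−0.15·log₂(0.15) = 0.4105
−0.26·log₂(0.26) = 0.5053
Sum ≈ 2.2983 → 2.298 bits.

2.298 bits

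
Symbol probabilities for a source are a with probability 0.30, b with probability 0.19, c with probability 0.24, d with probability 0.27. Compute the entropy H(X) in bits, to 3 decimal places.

1.980 bits

H = −Σ pᵢ log₂ pᵢ.
−0.30·log₂(0.30) = 0.5211
−0.19·log₂(0.19) = 0.4552
−0.24·log₂(0.24) = 0.4941
−0.27·log₂(0.27) = 0.5100
Sum ≈ 1.9805 → 1.980 bits.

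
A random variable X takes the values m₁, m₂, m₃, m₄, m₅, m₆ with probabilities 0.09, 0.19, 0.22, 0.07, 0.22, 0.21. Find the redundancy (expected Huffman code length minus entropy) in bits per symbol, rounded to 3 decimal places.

Entropy H = −Σ p log₂ p ≈ 2.4704 bits.
Huffman merges: 7/100+9/100→4/25; 4/25+19/100→7/20; 21/100+11/50→43/100; 11/50+7/20→57/100; 43/100+57/100→1. L = 251/100 ≈ 2.5100.
L − H = 2.5100 − 2.4704 = 0.040 bits.

0.040 bits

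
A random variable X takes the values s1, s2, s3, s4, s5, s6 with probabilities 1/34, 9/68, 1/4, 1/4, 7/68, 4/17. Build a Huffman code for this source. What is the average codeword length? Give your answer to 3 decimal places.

Repeatedly combine the two least-probable nodes; the expected code length is the sum of the merged weights.
merge 1/34 + 7/68 → 9/68
merge 9/68 + 9/68 → 9/34
merge 4/17 + 1/4 → 33/68
merge 1/4 + 9/34 → 35/68
merge 33/68 + 35/68 → 1
L = 9/68 + 9/34 + 33/68 + 35/68 + 1 = 163/68 ≈ 2.397 bits/symbol.

2.397 bits/symbol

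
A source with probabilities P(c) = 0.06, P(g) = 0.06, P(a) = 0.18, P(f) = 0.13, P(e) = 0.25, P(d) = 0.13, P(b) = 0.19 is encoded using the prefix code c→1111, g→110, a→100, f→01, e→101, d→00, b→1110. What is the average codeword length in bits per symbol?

L̄ = Σ pᵢ·ℓᵢ = 0.06·4 + 0.06·3 + 0.18·3 + 0.13·2 + 0.25·3 + 0.13·2 + 0.19·4 = 2.99 bits/symbol.

2.99 bits/symbol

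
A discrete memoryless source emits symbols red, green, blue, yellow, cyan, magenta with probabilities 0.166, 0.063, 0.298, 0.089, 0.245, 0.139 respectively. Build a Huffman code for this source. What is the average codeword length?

2.443 bits/symbol

Repeatedly combine the two least-probable nodes; the expected code length is the sum of the merged weights.
merge 63/1000 + 89/1000 → 19/125
merge 139/1000 + 19/125 → 291/1000
merge 83/500 + 49/200 → 411/1000
merge 291/1000 + 149/500 → 589/1000
merge 411/1000 + 589/1000 → 1
L = 19/125 + 291/1000 + 411/1000 + 589/1000 + 1 = 2443/1000 = 2.443 bits/symbol.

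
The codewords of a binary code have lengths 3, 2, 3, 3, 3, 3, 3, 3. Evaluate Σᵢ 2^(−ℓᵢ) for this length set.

1.125

With common denominator 2^3 = 8: Σ 2^(−ℓᵢ) = 1/8 + 2/8 + 1/8 + 1/8 + 1/8 + 1/8 + 1/8 + 1/8 = 9/8 = 1.125.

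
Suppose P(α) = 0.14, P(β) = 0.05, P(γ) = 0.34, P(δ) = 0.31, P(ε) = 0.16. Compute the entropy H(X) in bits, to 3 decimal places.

H = −Σ pᵢ log₂ pᵢ.
−0.14·log₂(0.14) = 0.3971
−0.05·log₂(0.05) = 0.2161
−0.34·log₂(0.34) = 0.5292
−0.31·log₂(0.31) = 0.5238
−0.16·log₂(0.16) = 0.4230
Sum ≈ 2.0892 → 2.089 bits.

2.089 bits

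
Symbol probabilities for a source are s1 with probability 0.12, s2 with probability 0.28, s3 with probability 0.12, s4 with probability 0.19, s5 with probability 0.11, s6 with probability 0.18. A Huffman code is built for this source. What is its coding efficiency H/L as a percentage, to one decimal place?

Entropy H = −Σ p log₂ p ≈ 2.4992 bits.
Huffman merges: 11/100+3/25→23/100; 3/25+9/50→3/10; 19/100+23/100→21/50; 7/25+3/10→29/50; 21/50+29/50→1. L = 253/100 ≈ 2.5300.
Efficiency = H/L = 2.4992/2.5300 = 98.8%.

98.8%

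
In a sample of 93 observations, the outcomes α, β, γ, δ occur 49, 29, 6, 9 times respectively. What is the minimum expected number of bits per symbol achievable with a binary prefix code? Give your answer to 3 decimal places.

Probabilities are the counts divided by 93.
Repeatedly combine the two least-probable nodes; the expected code length is the sum of the merged weights.
merge 2/31 + 3/31 → 5/31
merge 5/31 + 29/93 → 44/93
merge 44/93 + 49/93 → 1
L = 5/31 + 44/93 + 1 = 152/93 ≈ 1.634 bits/symbol.

1.634 bits/symbol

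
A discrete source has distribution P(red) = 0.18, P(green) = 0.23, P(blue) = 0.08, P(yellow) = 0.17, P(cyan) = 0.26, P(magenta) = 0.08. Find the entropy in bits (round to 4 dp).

2.4559 bits

H = −Σ pᵢ log₂ pᵢ.
−0.18·log₂(0.18) = 0.4453
−0.23·log₂(0.23) = 0.4877
−0.08·log₂(0.08) = 0.2915
−0.17·log₂(0.17) = 0.4346
−0.26·log₂(0.26) = 0.5053
−0.08·log₂(0.08) = 0.2915
Sum ≈ 2.4559 → 2.4559 bits.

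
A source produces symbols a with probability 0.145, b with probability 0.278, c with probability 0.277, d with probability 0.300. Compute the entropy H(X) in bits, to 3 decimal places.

1.951 bits

H = −Σ pᵢ log₂ pᵢ.
−0.145·log₂(0.145) = 0.4040
−0.278·log₂(0.278) = 0.5134
−0.277·log₂(0.277) = 0.5130
−0.300·log₂(0.300) = 0.5211
Sum ≈ 1.9515 → 1.951 bits.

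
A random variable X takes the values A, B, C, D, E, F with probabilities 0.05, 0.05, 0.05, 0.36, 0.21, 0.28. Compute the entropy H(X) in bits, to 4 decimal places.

2.1659 bits

H = −Σ pᵢ log₂ pᵢ.
−0.05·log₂(0.05) = 0.2161
−0.05·log₂(0.05) = 0.2161
−0.05·log₂(0.05) = 0.2161
−0.36·log₂(0.36) = 0.5306
−0.21·log₂(0.21) = 0.4728
−0.28·log₂(0.28) = 0.5142
Sum ≈ 2.1659 → 2.1659 bits.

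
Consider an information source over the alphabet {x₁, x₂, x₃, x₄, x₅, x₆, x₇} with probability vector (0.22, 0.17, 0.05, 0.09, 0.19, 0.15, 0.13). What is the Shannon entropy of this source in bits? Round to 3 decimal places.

2.692 bits

H = −Σ pᵢ log₂ pᵢ.
−0.22·log₂(0.22) = 0.4806
−0.17·log₂(0.17) = 0.4346
−0.05·log₂(0.05) = 0.2161
−0.09·log₂(0.09) = 0.3127
−0.19·log₂(0.19) = 0.4552
−0.15·log₂(0.15) = 0.4105
−0.13·log₂(0.13) = 0.3826
Sum ≈ 2.6923 → 2.692 bits.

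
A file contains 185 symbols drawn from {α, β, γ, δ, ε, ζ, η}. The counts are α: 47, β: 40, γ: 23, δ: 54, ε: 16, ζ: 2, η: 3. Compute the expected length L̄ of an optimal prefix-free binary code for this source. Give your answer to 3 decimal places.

2.378 bits/symbol

Probabilities are the counts divided by 185.
Repeatedly combine the two least-probable nodes; the expected code length is the sum of the merged weights.
merge 2/185 + 3/185 → 1/37
merge 1/37 + 16/185 → 21/185
merge 21/185 + 23/185 → 44/185
merge 8/37 + 44/185 → 84/185
merge 47/185 + 54/185 → 101/185
merge 84/185 + 101/185 → 1
L = 1/37 + 21/185 + 44/185 + 84/185 + 101/185 + 1 = 88/37 ≈ 2.378 bits/symbol.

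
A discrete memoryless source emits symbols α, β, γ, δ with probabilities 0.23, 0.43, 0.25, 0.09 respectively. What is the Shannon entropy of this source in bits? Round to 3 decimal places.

1.824 bits

H = −Σ pᵢ log₂ pᵢ.
−0.23·log₂(0.23) = 0.4877
−0.43·log₂(0.43) = 0.5236
−0.25·log₂(0.25) = 0.5000
−0.09·log₂(0.09) = 0.3127
Sum ≈ 1.8239 → 1.824 bits.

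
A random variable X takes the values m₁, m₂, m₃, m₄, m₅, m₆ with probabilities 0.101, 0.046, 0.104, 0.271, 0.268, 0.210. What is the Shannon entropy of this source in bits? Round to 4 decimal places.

2.3704 bits

H = −Σ pᵢ log₂ pᵢ.
−0.101·log₂(0.101) = 0.3341
−0.046·log₂(0.046) = 0.2043
−0.104·log₂(0.104) = 0.3396
−0.271·log₂(0.271) = 0.5105
−0.268·log₂(0.268) = 0.5091
−0.210·log₂(0.210) = 0.4728
Sum ≈ 2.3704 → 2.3704 bits.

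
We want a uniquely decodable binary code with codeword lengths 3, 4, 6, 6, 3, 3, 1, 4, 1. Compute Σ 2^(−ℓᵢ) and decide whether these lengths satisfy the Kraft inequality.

1.53125; no

With common denominator 2^6 = 64: Σ 2^(−ℓᵢ) = 8/64 + 4/64 + 1/64 + 1/64 + 8/64 + 8/64 + 32/64 + 4/64 + 32/64 = 98/64 = 1.53125.
Kraft's inequality requires Σ ≤ 1; here Σ = 1.53125 > 1, so no such prefix code exists.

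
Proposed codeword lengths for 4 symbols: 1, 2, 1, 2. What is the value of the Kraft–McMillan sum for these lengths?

1.5

With common denominator 2^2 = 4: Σ 2^(−ℓᵢ) = 2/4 + 1/4 + 2/4 + 1/4 = 6/4 = 1.5.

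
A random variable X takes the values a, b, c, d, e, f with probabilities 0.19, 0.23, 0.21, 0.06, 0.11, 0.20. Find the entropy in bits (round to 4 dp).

2.4739 bits

H = −Σ pᵢ log₂ pᵢ.
−0.19·log₂(0.19) = 0.4552
−0.23·log₂(0.23) = 0.4877
−0.21·log₂(0.21) = 0.4728
−0.06·log₂(0.06) = 0.2435
−0.11·log₂(0.11) = 0.3503
−0.20·log₂(0.20) = 0.4644
Sum ≈ 2.4739 → 2.4739 bits.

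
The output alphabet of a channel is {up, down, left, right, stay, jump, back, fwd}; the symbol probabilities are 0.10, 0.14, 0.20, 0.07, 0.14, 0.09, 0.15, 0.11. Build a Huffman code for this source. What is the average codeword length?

Repeatedly combine the two least-probable nodes; the expected code length is the sum of the merged weights.
merge 7/100 + 9/100 → 4/25
merge 1/10 + 11/100 → 21/100
merge 7/50 + 7/50 → 7/25
merge 3/20 + 4/25 → 31/100
merge 1/5 + 21/100 → 41/100
merge 7/25 + 31/100 → 59/100
merge 41/100 + 59/100 → 1
L = 4/25 + 21/100 + 7/25 + 31/100 + 41/100 + 59/100 + 1 = 74/25 = 2.96 bits/symbol.

2.96 bits/symbol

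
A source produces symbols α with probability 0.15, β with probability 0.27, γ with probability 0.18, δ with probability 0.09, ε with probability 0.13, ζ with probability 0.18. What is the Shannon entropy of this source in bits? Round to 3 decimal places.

2.506 bits

H = −Σ pᵢ log₂ pᵢ.
−0.15·log₂(0.15) = 0.4105
−0.27·log₂(0.27) = 0.5100
−0.18·log₂(0.18) = 0.4453
−0.09·log₂(0.09) = 0.3127
−0.13·log₂(0.13) = 0.3826
−0.18·log₂(0.18) = 0.4453
Sum ≈ 2.5065 → 2.506 bits.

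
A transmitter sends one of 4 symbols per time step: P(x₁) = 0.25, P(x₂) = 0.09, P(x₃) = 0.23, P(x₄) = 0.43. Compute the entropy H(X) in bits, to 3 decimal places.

1.824 bits

H = −Σ pᵢ log₂ pᵢ.
−0.25·log₂(0.25) = 0.5000
−0.09·log₂(0.09) = 0.3127
−0.23·log₂(0.23) = 0.4877
−0.43·log₂(0.43) = 0.5236
Sum ≈ 1.8239 → 1.824 bits.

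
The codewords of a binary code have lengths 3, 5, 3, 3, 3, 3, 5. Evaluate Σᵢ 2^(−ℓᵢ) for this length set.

With common denominator 2^5 = 32: Σ 2^(−ℓᵢ) = 4/32 + 1/32 + 4/32 + 4/32 + 4/32 + 4/32 + 1/32 = 22/32 = 0.6875.

0.6875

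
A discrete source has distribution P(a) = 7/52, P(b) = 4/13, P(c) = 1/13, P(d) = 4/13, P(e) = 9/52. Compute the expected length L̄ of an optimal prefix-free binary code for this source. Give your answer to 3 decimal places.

2.212 bits/symbol

Repeatedly combine the two least-probable nodes; the expected code length is the sum of the merged weights.
merge 1/13 + 7/52 → 11/52
merge 9/52 + 11/52 → 5/13
merge 4/13 + 4/13 → 8/13
merge 5/13 + 8/13 → 1
L = 11/52 + 5/13 + 8/13 + 1 = 115/52 ≈ 2.212 bits/symbol.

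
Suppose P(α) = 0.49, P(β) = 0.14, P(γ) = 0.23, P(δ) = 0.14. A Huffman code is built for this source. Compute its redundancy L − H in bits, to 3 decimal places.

Entropy H = −Σ p log₂ p ≈ 1.7862 bits.
Huffman merges: 7/50+7/50→7/25; 23/100+7/25→51/100; 49/100+51/100→1. L = 179/100 ≈ 1.7900.
L − H = 1.7900 − 1.7862 = 0.004 bits.

0.004 bits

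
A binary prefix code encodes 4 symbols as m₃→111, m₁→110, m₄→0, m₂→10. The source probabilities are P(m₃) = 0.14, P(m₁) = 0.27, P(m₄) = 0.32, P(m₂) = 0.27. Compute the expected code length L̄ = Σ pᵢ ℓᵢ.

2.09 bits/symbol

L̄ = Σ pᵢ·ℓᵢ = 0.14·3 + 0.27·3 + 0.32·1 + 0.27·2 = 2.09 bits/symbol.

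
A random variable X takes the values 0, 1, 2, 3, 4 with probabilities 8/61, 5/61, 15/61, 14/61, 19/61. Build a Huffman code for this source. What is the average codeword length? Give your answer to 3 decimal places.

2.213 bits/symbol

Repeatedly combine the two least-probable nodes; the expected code length is the sum of the merged weights.
merge 5/61 + 8/61 → 13/61
merge 13/61 + 14/61 → 27/61
merge 15/61 + 19/61 → 34/61
merge 27/61 + 34/61 → 1
L = 13/61 + 27/61 + 34/61 + 1 = 135/61 ≈ 2.213 bits/symbol.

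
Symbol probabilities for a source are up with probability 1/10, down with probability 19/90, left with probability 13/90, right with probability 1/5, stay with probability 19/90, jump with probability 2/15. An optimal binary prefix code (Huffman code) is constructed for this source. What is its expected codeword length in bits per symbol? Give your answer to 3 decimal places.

2.578 bits/symbol

Repeatedly combine the two least-probable nodes; the expected code length is the sum of the merged weights.
merge 1/10 + 2/15 → 7/30
merge 13/90 + 1/5 → 31/90
merge 19/90 + 19/90 → 19/45
merge 7/30 + 31/90 → 26/45
merge 19/45 + 26/45 → 1
L = 7/30 + 31/90 + 19/45 + 26/45 + 1 = 116/45 ≈ 2.578 bits/symbol.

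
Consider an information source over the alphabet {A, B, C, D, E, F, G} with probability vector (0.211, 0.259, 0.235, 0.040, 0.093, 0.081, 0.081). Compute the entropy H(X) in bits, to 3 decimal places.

2.561 bits

H = −Σ pᵢ log₂ pᵢ.
−0.211·log₂(0.211) = 0.4736
−0.259·log₂(0.259) = 0.5048
−0.235·log₂(0.235) = 0.4910
−0.040·log₂(0.040) = 0.1858
−0.093·log₂(0.093) = 0.3187
−0.081·log₂(0.081) = 0.2937
−0.081·log₂(0.081) = 0.2937
Sum ≈ 2.5612 → 2.561 bits.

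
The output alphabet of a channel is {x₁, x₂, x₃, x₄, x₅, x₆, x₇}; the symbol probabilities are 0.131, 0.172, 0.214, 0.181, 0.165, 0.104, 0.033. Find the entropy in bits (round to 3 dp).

2.674 bits

H = −Σ pᵢ log₂ pᵢ.
−0.131·log₂(0.131) = 0.3841
−0.172·log₂(0.172) = 0.4368
−0.214·log₂(0.214) = 0.4760
−0.181·log₂(0.181) = 0.4463
−0.165·log₂(0.165) = 0.4289
−0.104·log₂(0.104) = 0.3396
−0.033·log₂(0.033) = 0.1624
Sum ≈ 2.6742 → 2.674 bits.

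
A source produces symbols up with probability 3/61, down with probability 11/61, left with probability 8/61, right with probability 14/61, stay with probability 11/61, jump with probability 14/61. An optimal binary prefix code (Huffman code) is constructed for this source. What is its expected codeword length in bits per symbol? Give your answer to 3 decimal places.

Repeatedly combine the two least-probable nodes; the expected code length is the sum of the merged weights.
merge 3/61 + 8/61 → 11/61
merge 11/61 + 11/61 → 22/61
merge 11/61 + 14/61 → 25/61
merge 14/61 + 22/61 → 36/61
merge 25/61 + 36/61 → 1
L = 11/61 + 22/61 + 25/61 + 36/61 + 1 = 155/61 ≈ 2.541 bits/symbol.

2.541 bits/symbol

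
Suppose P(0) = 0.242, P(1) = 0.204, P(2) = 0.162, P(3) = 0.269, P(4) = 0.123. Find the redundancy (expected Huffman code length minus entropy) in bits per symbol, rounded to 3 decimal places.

0.015 bits

Entropy H = −Σ p log₂ p ≈ 2.2700 bits.
Huffman merges: 123/1000+81/500→57/200; 51/250+121/500→223/500; 269/1000+57/200→277/500; 223/500+277/500→1. L = 457/200 ≈ 2.2850.
L − H = 2.2850 − 2.2700 = 0.015 bits.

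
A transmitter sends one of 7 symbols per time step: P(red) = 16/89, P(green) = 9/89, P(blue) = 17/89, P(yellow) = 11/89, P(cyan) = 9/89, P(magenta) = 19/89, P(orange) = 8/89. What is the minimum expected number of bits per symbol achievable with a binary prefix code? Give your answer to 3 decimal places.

Repeatedly combine the two least-probable nodes; the expected code length is the sum of the merged weights.
merge 8/89 + 9/89 → 17/89
merge 9/89 + 11/89 → 20/89
merge 16/89 + 17/89 → 33/89
merge 17/89 + 19/89 → 36/89
merge 20/89 + 33/89 → 53/89
merge 36/89 + 53/89 → 1
L = 17/89 + 20/89 + 33/89 + 36/89 + 53/89 + 1 = 248/89 ≈ 2.787 bits/symbol.

2.787 bits/symbol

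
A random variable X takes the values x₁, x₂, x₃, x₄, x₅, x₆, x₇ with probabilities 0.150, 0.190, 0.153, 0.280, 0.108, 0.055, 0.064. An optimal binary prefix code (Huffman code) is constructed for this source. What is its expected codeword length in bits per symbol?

2.649 bits/symbol

Repeatedly combine the two least-probable nodes; the expected code length is the sum of the merged weights.
merge 11/200 + 8/125 → 119/1000
merge 27/250 + 119/1000 → 227/1000
merge 3/20 + 153/1000 → 303/1000
merge 19/100 + 227/1000 → 417/1000
merge 7/25 + 303/1000 → 583/1000
merge 417/1000 + 583/1000 → 1
L = 119/1000 + 227/1000 + 303/1000 + 417/1000 + 583/1000 + 1 = 2649/1000 = 2.649 bits/symbol.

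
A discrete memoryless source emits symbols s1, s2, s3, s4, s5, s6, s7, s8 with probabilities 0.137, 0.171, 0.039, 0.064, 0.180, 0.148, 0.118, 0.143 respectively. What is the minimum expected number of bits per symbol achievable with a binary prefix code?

Repeatedly combine the two least-probable nodes; the expected code length is the sum of the merged weights.
merge 39/1000 + 8/125 → 103/1000
merge 103/1000 + 59/500 → 221/1000
merge 137/1000 + 143/1000 → 7/25
merge 37/250 + 171/1000 → 319/1000
merge 9/50 + 221/1000 → 401/1000
merge 7/25 + 319/1000 → 599/1000
merge 401/1000 + 599/1000 → 1
L = 103/1000 + 221/1000 + 7/25 + 319/1000 + 401/1000 + 599/1000 + 1 = 2923/1000 = 2.923 bits/symbol.

2.923 bits/symbol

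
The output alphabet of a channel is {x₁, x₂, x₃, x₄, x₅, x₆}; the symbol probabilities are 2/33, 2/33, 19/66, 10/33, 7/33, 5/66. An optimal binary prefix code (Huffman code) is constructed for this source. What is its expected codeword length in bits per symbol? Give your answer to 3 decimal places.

2.318 bits/symbol

Repeatedly combine the two least-probable nodes; the expected code length is the sum of the merged weights.
merge 2/33 + 2/33 → 4/33
merge 5/66 + 4/33 → 13/66
merge 13/66 + 7/33 → 9/22
merge 19/66 + 10/33 → 13/22
merge 9/22 + 13/22 → 1
L = 4/33 + 13/66 + 9/22 + 13/22 + 1 = 51/22 ≈ 2.318 bits/symbol.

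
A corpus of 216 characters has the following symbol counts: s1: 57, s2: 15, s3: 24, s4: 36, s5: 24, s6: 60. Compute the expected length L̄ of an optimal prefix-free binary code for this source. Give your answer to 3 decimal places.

Probabilities are the counts divided by 216.
Repeatedly combine the two least-probable nodes; the expected code length is the sum of the merged weights.
merge 5/72 + 1/9 → 13/72
merge 1/9 + 1/6 → 5/18
merge 13/72 + 19/72 → 4/9
merge 5/18 + 5/18 → 5/9
merge 4/9 + 5/9 → 1
L = 13/72 + 5/18 + 4/9 + 5/9 + 1 = 59/24 ≈ 2.458 bits/symbol.

2.458 bits/symbol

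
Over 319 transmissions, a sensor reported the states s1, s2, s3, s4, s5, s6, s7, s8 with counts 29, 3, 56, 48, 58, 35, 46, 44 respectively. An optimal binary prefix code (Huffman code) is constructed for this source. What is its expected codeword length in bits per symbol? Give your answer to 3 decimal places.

2.918 bits/symbol

Probabilities are the counts divided by 319.
Repeatedly combine the two least-probable nodes; the expected code length is the sum of the merged weights.
merge 3/319 + 1/11 → 32/319
merge 32/319 + 35/319 → 67/319
merge 4/29 + 46/319 → 90/319
merge 48/319 + 56/319 → 104/319
merge 2/11 + 67/319 → 125/319
merge 90/319 + 104/319 → 194/319
merge 125/319 + 194/319 → 1
L = 32/319 + 67/319 + 90/319 + 104/319 + 125/319 + 194/319 + 1 = 931/319 ≈ 2.918 bits/symbol.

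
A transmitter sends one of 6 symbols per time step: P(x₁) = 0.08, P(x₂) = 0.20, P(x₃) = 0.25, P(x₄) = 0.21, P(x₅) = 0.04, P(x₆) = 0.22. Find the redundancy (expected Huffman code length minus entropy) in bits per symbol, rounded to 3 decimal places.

0.045 bits

Entropy H = −Σ p log₂ p ≈ 2.3950 bits.
Huffman merges: 1/25+2/25→3/25; 3/25+1/5→8/25; 21/100+11/50→43/100; 1/4+8/25→57/100; 43/100+57/100→1. L = 61/25 ≈ 2.4400.
L − H = 2.4400 − 2.3950 = 0.045 bits.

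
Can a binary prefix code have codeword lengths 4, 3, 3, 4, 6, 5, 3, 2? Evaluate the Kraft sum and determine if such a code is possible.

With common denominator 2^6 = 64: Σ 2^(−ℓᵢ) = 4/64 + 8/64 + 8/64 + 4/64 + 1/64 + 2/64 + 8/64 + 16/64 = 51/64 = 0.796875.
Kraft's inequality requires Σ ≤ 1; here Σ = 0.796875 ≤ 1, so such a prefix code exists.

0.796875; yes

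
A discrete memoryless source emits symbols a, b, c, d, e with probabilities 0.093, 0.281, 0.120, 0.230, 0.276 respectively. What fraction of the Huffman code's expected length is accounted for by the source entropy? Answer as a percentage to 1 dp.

99.4%

Entropy H = −Σ p log₂ p ≈ 2.2006 bits.
Huffman merges: 93/1000+3/25→213/1000; 213/1000+23/100→443/1000; 69/250+281/1000→557/1000; 443/1000+557/1000→1. L = 2213/1000 ≈ 2.2130.
Efficiency = H/L = 2.2006/2.2130 = 99.4%.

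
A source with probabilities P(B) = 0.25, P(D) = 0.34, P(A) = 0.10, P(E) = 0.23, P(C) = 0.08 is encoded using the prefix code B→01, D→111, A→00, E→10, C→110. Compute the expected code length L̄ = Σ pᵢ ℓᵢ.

L̄ = Σ pᵢ·ℓᵢ = 0.25·2 + 0.34·3 + 0.10·2 + 0.23·2 + 0.08·3 = 2.42 bits/symbol.

2.42 bits/symbol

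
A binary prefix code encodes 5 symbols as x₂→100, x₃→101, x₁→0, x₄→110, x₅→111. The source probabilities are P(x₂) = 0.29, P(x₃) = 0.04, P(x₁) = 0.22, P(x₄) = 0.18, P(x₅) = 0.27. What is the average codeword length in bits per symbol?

2.56 bits/symbol

L̄ = Σ pᵢ·ℓᵢ = 0.29·3 + 0.04·3 + 0.22·1 + 0.18·3 + 0.27·3 = 2.56 bits/symbol.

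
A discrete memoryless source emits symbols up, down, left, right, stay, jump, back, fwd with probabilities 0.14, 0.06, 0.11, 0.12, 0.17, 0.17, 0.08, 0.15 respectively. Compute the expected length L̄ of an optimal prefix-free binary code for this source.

2.97 bits/symbol

Repeatedly combine the two least-probable nodes; the expected code length is the sum of the merged weights.
merge 3/50 + 2/25 → 7/50
merge 11/100 + 3/25 → 23/100
merge 7/50 + 7/50 → 7/25
merge 3/20 + 17/100 → 8/25
merge 17/100 + 23/100 → 2/5
merge 7/25 + 8/25 → 3/5
merge 2/5 + 3/5 → 1
L = 7/50 + 23/100 + 7/25 + 8/25 + 2/5 + 3/5 + 1 = 297/100 = 2.97 bits/symbol.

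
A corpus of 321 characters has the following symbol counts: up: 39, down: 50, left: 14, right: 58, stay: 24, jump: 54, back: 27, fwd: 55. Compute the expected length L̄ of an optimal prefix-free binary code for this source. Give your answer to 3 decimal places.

2.938 bits/symbol

Probabilities are the counts divided by 321.
Repeatedly combine the two least-probable nodes; the expected code length is the sum of the merged weights.
merge 14/321 + 8/107 → 38/321
merge 9/107 + 38/321 → 65/321
merge 13/107 + 50/321 → 89/321
merge 18/107 + 55/321 → 109/321
merge 58/321 + 65/321 → 41/107
merge 89/321 + 109/321 → 66/107
merge 41/107 + 66/107 → 1
L = 38/321 + 65/321 + 89/321 + 109/321 + 41/107 + 66/107 + 1 = 943/321 ≈ 2.938 bits/symbol.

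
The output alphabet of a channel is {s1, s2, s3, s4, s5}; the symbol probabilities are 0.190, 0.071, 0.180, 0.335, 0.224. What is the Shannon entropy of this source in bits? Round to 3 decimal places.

2.184 bits

H = −Σ pᵢ log₂ pᵢ.
−0.190·log₂(0.190) = 0.4552
−0.071·log₂(0.071) = 0.2709
−0.180·log₂(0.180) = 0.4453
−0.335·log₂(0.335) = 0.5286
−0.224·log₂(0.224) = 0.4835
Sum ≈ 2.1835 → 2.184 bits.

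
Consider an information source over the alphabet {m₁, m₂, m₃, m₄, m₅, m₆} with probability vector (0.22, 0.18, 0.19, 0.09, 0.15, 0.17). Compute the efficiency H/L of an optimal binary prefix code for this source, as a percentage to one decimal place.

Entropy H = −Σ p log₂ p ≈ 2.5389 bits.
Huffman merges: 9/100+3/20→6/25; 17/100+9/50→7/20; 19/100+11/50→41/100; 6/25+7/20→59/100; 41/100+59/100→1. L = 259/100 ≈ 2.5900.
Efficiency = H/L = 2.5389/2.5900 = 98.0%.

98.0%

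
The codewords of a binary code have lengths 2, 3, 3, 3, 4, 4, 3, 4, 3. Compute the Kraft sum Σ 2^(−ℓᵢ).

With common denominator 2^4 = 16: Σ 2^(−ℓᵢ) = 4/16 + 2/16 + 2/16 + 2/16 + 1/16 + 1/16 + 2/16 + 1/16 + 2/16 = 17/16 = 1.0625.

1.0625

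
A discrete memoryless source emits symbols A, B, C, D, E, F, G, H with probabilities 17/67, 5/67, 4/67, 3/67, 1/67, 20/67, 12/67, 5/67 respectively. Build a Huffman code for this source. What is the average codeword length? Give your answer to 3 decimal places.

Repeatedly combine the two least-probable nodes; the expected code length is the sum of the merged weights.
merge 1/67 + 3/67 → 4/67
merge 4/67 + 4/67 → 8/67
merge 5/67 + 5/67 → 10/67
merge 8/67 + 10/67 → 18/67
merge 12/67 + 17/67 → 29/67
merge 18/67 + 20/67 → 38/67
merge 29/67 + 38/67 → 1
L = 4/67 + 8/67 + 10/67 + 18/67 + 29/67 + 38/67 + 1 = 174/67 ≈ 2.597 bits/symbol.

2.597 bits/symbol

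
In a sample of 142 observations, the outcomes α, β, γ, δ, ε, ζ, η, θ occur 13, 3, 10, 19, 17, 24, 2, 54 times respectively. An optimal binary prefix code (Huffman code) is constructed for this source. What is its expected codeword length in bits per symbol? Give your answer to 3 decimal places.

Probabilities are the counts divided by 142.
Repeatedly combine the two least-probable nodes; the expected code length is the sum of the merged weights.
merge 1/71 + 3/142 → 5/142
merge 5/142 + 5/71 → 15/142
merge 13/142 + 15/142 → 14/71
merge 17/142 + 19/142 → 18/71
merge 12/71 + 14/71 → 26/71
merge 18/71 + 26/71 → 44/71
merge 27/71 + 44/71 → 1
L = 5/142 + 15/142 + 14/71 + 18/71 + 26/71 + 44/71 + 1 = 183/71 ≈ 2.577 bits/symbol.

2.577 bits/symbol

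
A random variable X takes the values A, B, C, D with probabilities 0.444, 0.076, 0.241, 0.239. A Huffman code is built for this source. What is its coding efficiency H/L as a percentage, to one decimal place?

Entropy H = −Σ p log₂ p ≈ 1.7909 bits.
Huffman merges: 19/250+239/1000→63/200; 241/1000+63/200→139/250; 111/250+139/250→1. L = 1871/1000 ≈ 1.8710.
Efficiency = H/L = 1.7909/1.8710 = 95.7%.

95.7%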